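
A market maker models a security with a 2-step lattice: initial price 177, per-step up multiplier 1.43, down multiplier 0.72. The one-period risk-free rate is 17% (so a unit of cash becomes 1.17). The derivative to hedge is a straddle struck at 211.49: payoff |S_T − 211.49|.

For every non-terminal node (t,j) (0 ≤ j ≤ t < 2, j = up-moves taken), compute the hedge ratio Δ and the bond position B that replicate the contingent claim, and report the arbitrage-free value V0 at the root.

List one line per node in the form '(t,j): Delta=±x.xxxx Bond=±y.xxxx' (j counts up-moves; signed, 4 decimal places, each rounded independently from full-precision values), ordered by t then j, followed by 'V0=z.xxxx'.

Risk-neutral probability p* = (R−d)/(u−d) = (1.17−0.72)/(1.43−0.72) = 0.6338.
Terminal values V(2,·): V(2,0)=119.7332, V(2,1)=29.2508, V(2,2)=150.4573
Node (1,0) S=127.4400: V=(p*·29.2508+(1−p*)·119.7332)/1.17=53.3207; Δ=(29.2508−119.7332)/(182.2392−91.7568)=-1.0000; B=V−Δ·S=180.7607
Node (1,1) S=253.1100: V=(p*·150.4573+(1−p*)·29.2508)/1.17=90.6597; Δ=(150.4573−29.2508)/(361.9473−182.2392)=0.6745; B=V−Δ·S=-80.0537
Node (0,0) S=177.0000: V=(p*·90.6597+(1−p*)·53.3207)/1.17=65.8002; Δ=(90.6597−53.3207)/(253.1100−127.4400)=0.2971; B=V−Δ·S=13.2101
Each (Δ,B) replicates both successor values, so the strategy is self-financing and V0 is arbitrage-free.

(0,0): Delta=0.2971 Bond=13.2101
(1,0): Delta=-1.0000 Bond=180.7607
(1,1): Delta=0.6745 Bond=-80.0537
V0=65.8002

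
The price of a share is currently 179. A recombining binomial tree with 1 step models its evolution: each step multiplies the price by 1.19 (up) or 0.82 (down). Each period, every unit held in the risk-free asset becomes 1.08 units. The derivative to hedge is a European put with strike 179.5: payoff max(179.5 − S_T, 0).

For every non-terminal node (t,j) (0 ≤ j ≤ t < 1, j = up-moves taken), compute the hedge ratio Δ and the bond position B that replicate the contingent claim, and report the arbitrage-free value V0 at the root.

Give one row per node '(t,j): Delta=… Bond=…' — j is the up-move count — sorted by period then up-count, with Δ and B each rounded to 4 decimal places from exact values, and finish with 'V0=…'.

(0,0): Delta=-0.4940 Bond=97.4394
V0=9.0070

Risk-neutral probability p* = (R−d)/(u−d) = (1.08−0.82)/(1.19−0.82) = 0.7027.
Payoff layer (t=1): V(1,0)=32.7200, V(1,1)=0.0000
  t=0,j=0: stock 179.0000 → up 213.0100 (V=0.0000), down 146.7800 (V=32.7200). Price 9.0070; hedge Δ=-0.4940, bond B=97.4394.
The time-0 hedge costs 9.0070, which is the no-arbitrage price.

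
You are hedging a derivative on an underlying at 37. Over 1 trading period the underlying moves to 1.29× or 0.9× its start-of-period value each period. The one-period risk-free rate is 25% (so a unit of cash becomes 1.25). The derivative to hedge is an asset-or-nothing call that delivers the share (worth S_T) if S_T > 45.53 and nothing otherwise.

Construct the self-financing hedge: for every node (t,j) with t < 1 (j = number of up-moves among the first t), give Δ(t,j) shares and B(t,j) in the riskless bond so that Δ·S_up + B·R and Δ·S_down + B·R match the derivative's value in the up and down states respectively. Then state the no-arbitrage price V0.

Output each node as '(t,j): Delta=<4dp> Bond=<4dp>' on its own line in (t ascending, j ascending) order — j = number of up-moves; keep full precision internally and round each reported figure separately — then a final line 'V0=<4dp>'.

(0,0): Delta=3.3077 Bond=-88.1169
V0=34.2677

Since d<R<u, set p* = (R−d)/(u−d) = 0.8974; price each node as the discounted p*-expectation of its children.
Terminal payoffs: V(1,0)=0.0000, V(1,1)=47.7300
(0,0): S=37.0000. Δ = (V_up−V_dn)/(S_up−S_dn) = (47.7300−0.0000)/(47.7300−33.3000) = 3.3077. V = [p*·47.7300 + (1−p*)·0.0000]/1.25 = 34.2677. B = V − Δ·S = -88.1169.
Root portfolio cost Δ·37+B reproduces V0=34.2677.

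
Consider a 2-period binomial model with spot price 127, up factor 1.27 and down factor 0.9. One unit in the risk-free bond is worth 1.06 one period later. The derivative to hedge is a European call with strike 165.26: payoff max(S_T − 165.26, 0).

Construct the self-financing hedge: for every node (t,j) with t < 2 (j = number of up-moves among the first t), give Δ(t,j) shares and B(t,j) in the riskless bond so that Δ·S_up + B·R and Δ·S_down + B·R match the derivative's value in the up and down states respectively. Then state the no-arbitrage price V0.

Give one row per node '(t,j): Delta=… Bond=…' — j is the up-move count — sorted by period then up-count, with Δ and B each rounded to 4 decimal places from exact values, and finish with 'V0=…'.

Risk-neutral probability p* = (R−d)/(u−d) = (1.06−0.9)/(1.27−0.9) = 0.4324.
At expiry t=2: V(2,0)=0.0000, V(2,1)=0.0000, V(2,2)=39.5783
(1,0): S=114.3000. Δ = (V_up−V_dn)/(S_up−S_dn) = (0.0000−0.0000)/(145.1610−102.8700) = 0.0000. V = [p*·0.0000 + (1−p*)·0.0000]/1.06 = 0.0000. B = V − Δ·S = 0.0000.
(1,1): S=161.2900. Δ = (V_up−V_dn)/(S_up−S_dn) = (39.5783−0.0000)/(204.8383−145.1610) = 0.6632. V = [p*·39.5783 + (1−p*)·0.0000]/1.06 = 16.1462. B = V − Δ·S = -90.8222.
(0,0): S=127.0000. Δ = (V_up−V_dn)/(S_up−S_dn) = (16.1462−0.0000)/(161.2900−114.3000) = 0.3436. V = [p*·16.1462 + (1−p*)·0.0000]/1.06 = 6.5869. B = V − Δ·S = -37.0514.
Root portfolio cost Δ·127+B reproduces V0=6.5869.

(0,0): Delta=0.3436 Bond=-37.0514
(1,0): Delta=0.0000 Bond=0.0000
(1,1): Delta=0.6632 Bond=-90.8222
V0=6.5869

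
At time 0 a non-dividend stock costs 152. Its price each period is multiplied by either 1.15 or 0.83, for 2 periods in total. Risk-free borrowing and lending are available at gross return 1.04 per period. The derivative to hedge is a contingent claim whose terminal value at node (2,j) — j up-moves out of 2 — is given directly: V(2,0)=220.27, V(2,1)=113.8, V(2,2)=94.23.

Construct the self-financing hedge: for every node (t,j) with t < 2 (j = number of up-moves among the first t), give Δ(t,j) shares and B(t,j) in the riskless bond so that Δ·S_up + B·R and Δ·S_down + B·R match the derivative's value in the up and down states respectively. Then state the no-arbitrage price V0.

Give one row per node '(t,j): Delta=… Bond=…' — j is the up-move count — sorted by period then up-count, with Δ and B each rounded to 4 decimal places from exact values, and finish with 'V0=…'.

(0,0): Delta=-0.9774 Bond=257.6174
(1,0): Delta=-2.6373 Bond=477.3332
(1,1): Delta=-0.3499 Bond=158.2305
V0=109.0540

No-arbitrage ⇒ martingale measure with p* = (R−d)/(u−d) = 0.6563.
At expiry t=2: V(2,0)=220.2700, V(2,1)=113.8000, V(2,2)=94.2300
(1,0): S=126.1600. Δ = (V_up−V_dn)/(S_up−S_dn) = (113.8000−220.2700)/(145.0840−104.7128) = -2.6373. V = [p*·113.8000 + (1−p*)·220.2700]/1.04 = 144.6145. B = V − Δ·S = 477.3332.
(1,1): S=174.8000. Δ = (V_up−V_dn)/(S_up−S_dn) = (94.2300−113.8000)/(201.0200−145.0840) = -0.3499. V = [p*·94.2300 + (1−p*)·113.8000]/1.04 = 97.0742. B = V − Δ·S = 158.2305.
(0,0): S=152.0000. Δ = (V_up−V_dn)/(S_up−S_dn) = (97.0742−144.6145)/(174.8000−126.1600) = -0.9774. V = [p*·97.0742 + (1−p*)·144.6145]/1.04 = 109.0540. B = V − Δ·S = 257.6174.
Self-financing check: at every node Δ·S+B equals the discounted successor values.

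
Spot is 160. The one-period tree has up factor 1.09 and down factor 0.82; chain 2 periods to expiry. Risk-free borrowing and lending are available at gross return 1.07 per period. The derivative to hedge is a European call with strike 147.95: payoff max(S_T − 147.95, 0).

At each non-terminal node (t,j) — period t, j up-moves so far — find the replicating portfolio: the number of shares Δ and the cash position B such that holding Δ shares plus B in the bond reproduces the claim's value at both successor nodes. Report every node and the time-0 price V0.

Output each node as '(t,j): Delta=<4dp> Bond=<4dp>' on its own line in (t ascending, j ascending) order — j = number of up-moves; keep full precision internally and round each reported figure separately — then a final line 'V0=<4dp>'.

The replicating-portfolio and risk-neutral prices coincide; use p* = (1.07−0.82)/(1.09−0.82) = 0.9259 for the latter.
Payoff layer (t=2): V(2,0)=0.0000, V(2,1)=0.0000, V(2,2)=42.1460
  t=1,j=0: stock 131.2000 → up 143.0080 (V=0.0000), down 107.5840 (V=0.0000). Price 0.0000; hedge Δ=0.0000, bond B=0.0000.
  t=1,j=1: stock 174.4000 → up 190.0960 (V=42.1460), down 143.0080 (V=0.0000). Price 36.4711; hedge Δ=0.8950, bond B=-119.6252.
  t=0,j=0: stock 160.0000 → up 174.4000 (V=36.4711), down 131.2000 (V=0.0000). Price 31.5603; hedge Δ=0.8442, bond B=-103.5178.
Check: Δ(0,0)·S0 + B(0,0) = 31.5603 = V0.

(0,0): Delta=0.8442 Bond=-103.5178
(1,0): Delta=0.0000 Bond=0.0000
(1,1): Delta=0.8950 Bond=-119.6252
V0=31.5603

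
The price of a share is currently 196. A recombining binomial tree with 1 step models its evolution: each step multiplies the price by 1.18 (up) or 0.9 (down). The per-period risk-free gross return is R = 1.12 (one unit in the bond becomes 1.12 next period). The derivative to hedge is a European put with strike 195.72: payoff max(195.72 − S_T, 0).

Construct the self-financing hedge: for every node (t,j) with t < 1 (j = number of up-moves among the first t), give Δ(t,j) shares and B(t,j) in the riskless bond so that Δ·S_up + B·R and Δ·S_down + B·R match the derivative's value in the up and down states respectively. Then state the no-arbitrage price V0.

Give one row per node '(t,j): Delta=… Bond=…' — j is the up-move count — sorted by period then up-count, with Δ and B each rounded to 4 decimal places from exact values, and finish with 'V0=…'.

(0,0): Delta=-0.3520 Bond=72.6964
V0=3.6964

No-arbitrage ⇒ martingale measure with p* = (R−d)/(u−d) = 0.7857.
Terminal values V(1,·): V(1,0)=19.3200, V(1,1)=0.0000
Node (0,0) S=196.0000: V=(p*·0.0000+(1−p*)·19.3200)/1.12=3.6964; Δ=(0.0000−19.3200)/(231.2800−176.4000)=-0.3520; B=V−Δ·S=72.6964
The time-0 hedge costs 3.6964, which is the no-arbitrage price.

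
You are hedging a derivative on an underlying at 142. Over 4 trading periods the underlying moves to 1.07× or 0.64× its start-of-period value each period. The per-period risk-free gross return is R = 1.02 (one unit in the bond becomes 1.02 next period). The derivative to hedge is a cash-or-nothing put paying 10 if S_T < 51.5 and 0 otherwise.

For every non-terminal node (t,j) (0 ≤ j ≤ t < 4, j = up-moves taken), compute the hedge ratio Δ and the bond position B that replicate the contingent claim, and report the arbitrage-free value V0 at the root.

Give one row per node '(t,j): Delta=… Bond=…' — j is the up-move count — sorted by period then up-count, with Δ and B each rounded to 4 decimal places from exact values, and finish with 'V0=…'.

Risk-neutral probability p* = (R−d)/(u−d) = (1.02−0.64)/(1.07−0.64) = 0.8837.
Terminal values V(4,·): V(4,0)=10.0000, V(4,1)=10.0000, V(4,2)=0.0000, V(4,3)=0.0000, V(4,4)=0.0000
  t=3,j=0: stock 37.2244 → up 39.8302 (V=10.0000), down 23.8236 (V=10.0000). Price 9.8039; hedge Δ=0.0000, bond B=9.8039.
  t=3,j=1: stock 62.2346 → up 66.5910 (V=0.0000), down 39.8302 (V=10.0000). Price 1.1400; hedge Δ=-0.3737, bond B=24.3958.
  t=3,j=2: stock 104.0485 → up 111.3319 (V=0.0000), down 66.5910 (V=0.0000). Price 0.0000; hedge Δ=0.0000, bond B=0.0000.
  t=3,j=3: stock 173.9561 → up 186.1330 (V=0.0000), down 111.3319 (V=0.0000). Price 0.0000; hedge Δ=0.0000, bond B=0.0000.
  t=2,j=0: stock 58.1632 → up 62.2346 (V=1.1400), down 37.2244 (V=9.8039). Price 2.1053; hedge Δ=-0.3464, bond B=22.2540.
  t=2,j=1: stock 97.2416 → up 104.0485 (V=0.0000), down 62.2346 (V=1.1400). Price 0.1300; hedge Δ=-0.0273, bond B=2.7811.
  t=2,j=2: stock 162.5758 → up 173.9561 (V=0.0000), down 104.0485 (V=0.0000). Price 0.0000; hedge Δ=0.0000, bond B=0.0000.
  t=1,j=0: stock 90.8800 → up 97.2416 (V=0.1300), down 58.1632 (V=2.1053). Price 0.3526; hedge Δ=-0.0505, bond B=4.9465.
  t=1,j=1: stock 151.9400 → up 162.5758 (V=0.0000), down 97.2416 (V=0.1300). Price 0.0148; hedge Δ=-0.0020, bond B=0.3170.
  t=0,j=0: stock 142.0000 → up 151.9400 (V=0.0148), down 90.8800 (V=0.3526). Price 0.0530; hedge Δ=-0.0055, bond B=0.8386.
Check: Δ(0,0)·S0 + B(0,0) = 0.0530 = V0.

(0,0): Delta=-0.0055 Bond=0.8386
(1,0): Delta=-0.0505 Bond=4.9465
(1,1): Delta=-0.0020 Bond=0.3170
(2,0): Delta=-0.3464 Bond=22.2540
(2,1): Delta=-0.0273 Bond=2.7811
(2,2): Delta=0.0000 Bond=0.0000
(3,0): Delta=0.0000 Bond=9.8039
(3,1): Delta=-0.3737 Bond=24.3958
(3,2): Delta=0.0000 Bond=0.0000
(3,3): Delta=0.0000 Bond=0.0000
V0=0.0530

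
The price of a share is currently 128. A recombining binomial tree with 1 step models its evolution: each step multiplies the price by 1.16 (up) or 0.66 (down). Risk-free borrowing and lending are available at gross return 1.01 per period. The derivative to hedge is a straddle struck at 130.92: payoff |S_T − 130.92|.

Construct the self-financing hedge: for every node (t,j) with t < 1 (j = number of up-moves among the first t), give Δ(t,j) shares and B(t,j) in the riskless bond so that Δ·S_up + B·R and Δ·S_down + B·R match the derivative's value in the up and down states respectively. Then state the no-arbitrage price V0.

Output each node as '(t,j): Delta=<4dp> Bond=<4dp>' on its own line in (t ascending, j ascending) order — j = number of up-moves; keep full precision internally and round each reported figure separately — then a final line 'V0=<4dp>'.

(0,0): Delta=-0.4512 Bond=83.7244
V0=25.9644

The replicating-portfolio and risk-neutral prices coincide; use p* = (1.01−0.66)/(1.16−0.66) = 0.7000 for the latter.
Terminal values V(1,·): V(1,0)=46.4400, V(1,1)=17.5600
  t=0,j=0: stock 128.0000 → up 148.4800 (V=17.5600), down 84.4800 (V=46.4400). Price 25.9644; hedge Δ=-0.4512, bond B=83.7244.
Each (Δ,B) replicates both successor values, so the strategy is self-financing and V0 is arbitrage-free.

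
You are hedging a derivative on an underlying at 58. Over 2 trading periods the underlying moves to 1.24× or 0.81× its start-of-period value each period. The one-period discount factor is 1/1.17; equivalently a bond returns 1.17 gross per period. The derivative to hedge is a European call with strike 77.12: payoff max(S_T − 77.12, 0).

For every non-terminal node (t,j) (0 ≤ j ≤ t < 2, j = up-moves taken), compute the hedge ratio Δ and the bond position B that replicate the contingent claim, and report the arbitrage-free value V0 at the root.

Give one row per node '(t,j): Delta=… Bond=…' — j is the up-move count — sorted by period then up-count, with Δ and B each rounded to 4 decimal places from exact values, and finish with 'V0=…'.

(0,0): Delta=0.3460 Bond=-13.8949
(1,0): Delta=0.0000 Bond=0.0000
(1,1): Delta=0.3900 Bond=-19.4181
V0=6.1755

Since d<R<u, set p* = (R−d)/(u−d) = 0.8372; price each node as the discounted p*-expectation of its children.
At expiry t=2: V(2,0)=0.0000, V(2,1)=0.0000, V(2,2)=12.0608
(1,0): S=46.9800. Δ = (V_up−V_dn)/(S_up−S_dn) = (0.0000−0.0000)/(58.2552−38.0538) = 0.0000. V = [p*·0.0000 + (1−p*)·0.0000]/1.17 = 0.0000. B = V − Δ·S = 0.0000.
(1,1): S=71.9200. Δ = (V_up−V_dn)/(S_up−S_dn) = (12.0608−0.0000)/(89.1808−58.2552) = 0.3900. V = [p*·12.0608 + (1−p*)·0.0000]/1.17 = 8.6303. B = V − Δ·S = -19.4181.
(0,0): S=58.0000. Δ = (V_up−V_dn)/(S_up−S_dn) = (8.6303−0.0000)/(71.9200−46.9800) = 0.3460. V = [p*·8.6303 + (1−p*)·0.0000]/1.17 = 6.1755. B = V − Δ·S = -13.8949.
Self-financing check: at every node Δ·S+B equals the discounted successor values.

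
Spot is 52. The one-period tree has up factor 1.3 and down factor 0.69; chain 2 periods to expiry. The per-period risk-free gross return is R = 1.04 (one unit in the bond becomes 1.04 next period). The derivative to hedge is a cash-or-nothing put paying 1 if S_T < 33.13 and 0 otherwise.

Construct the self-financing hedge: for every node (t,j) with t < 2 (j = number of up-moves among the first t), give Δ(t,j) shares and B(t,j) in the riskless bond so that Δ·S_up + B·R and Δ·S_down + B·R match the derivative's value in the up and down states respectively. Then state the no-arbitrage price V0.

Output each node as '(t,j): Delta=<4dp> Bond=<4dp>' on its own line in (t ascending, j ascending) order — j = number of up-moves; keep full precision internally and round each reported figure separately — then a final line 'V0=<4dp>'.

(0,0): Delta=-0.0129 Bond=0.8398
(1,0): Delta=-0.0457 Bond=2.0492
(1,1): Delta=0.0000 Bond=0.0000
V0=0.1680

No-arbitrage ⇒ martingale measure with p* = (R−d)/(u−d) = 0.5738.
At expiry t=2: V(2,0)=1.0000, V(2,1)=0.0000, V(2,2)=0.0000
  t=1,j=0: stock 35.8800 → up 46.6440 (V=0.0000), down 24.7572 (V=1.0000). Price 0.4098; hedge Δ=-0.0457, bond B=2.0492.
  t=1,j=1: stock 67.6000 → up 87.8800 (V=0.0000), down 46.6440 (V=0.0000). Price 0.0000; hedge Δ=0.0000, bond B=0.0000.
  t=0,j=0: stock 52.0000 → up 67.6000 (V=0.0000), down 35.8800 (V=0.4098). Price 0.1680; hedge Δ=-0.0129, bond B=0.8398.
Check: Δ(0,0)·S0 + B(0,0) = 0.1680 = V0.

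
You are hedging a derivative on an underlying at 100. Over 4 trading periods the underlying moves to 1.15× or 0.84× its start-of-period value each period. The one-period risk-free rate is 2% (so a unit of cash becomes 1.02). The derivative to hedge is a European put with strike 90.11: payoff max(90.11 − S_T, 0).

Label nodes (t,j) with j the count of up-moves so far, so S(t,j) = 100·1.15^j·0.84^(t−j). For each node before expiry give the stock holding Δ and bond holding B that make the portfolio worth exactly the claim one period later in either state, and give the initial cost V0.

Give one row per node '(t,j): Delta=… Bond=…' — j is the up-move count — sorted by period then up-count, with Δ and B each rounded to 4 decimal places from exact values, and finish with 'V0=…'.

Under the risk-neutral measure, an up-move has probability p* = (R−d)/(u−d) = 0.5806 and values discount at R = 1.02.
At expiry t=4: V(4,0)=40.3229, V(4,1)=21.9490, V(4,2)=0.0000, V(4,3)=0.0000, V(4,4)=0.0000
  t=3,j=0: stock 59.2704 → up 68.1610 (V=21.9490), down 49.7871 (V=40.3229). Price 29.0727; hedge Δ=-1.0000, bond B=88.3431.
  t=3,j=1: stock 81.1440 → up 93.3156 (V=0.0000), down 68.1610 (V=21.9490). Price 9.0240; hedge Δ=-0.8726, bond B=79.8273.
  t=3,j=2: stock 111.0900 → up 127.7535 (V=0.0000), down 93.3156 (V=0.0000). Price 0.0000; hedge Δ=0.0000, bond B=0.0000.
  t=3,j=3: stock 152.0875 → up 174.9006 (V=0.0000), down 127.7535 (V=0.0000). Price 0.0000; hedge Δ=0.0000, bond B=0.0000.
  t=2,j=0: stock 70.5600 → up 81.1440 (V=9.0240), down 59.2704 (V=29.0727). Price 17.0897; hedge Δ=-0.9166, bond B=81.7632.
  t=2,j=1: stock 96.6000 → up 111.0900 (V=0.0000), down 81.1440 (V=9.0240). Price 3.7100; hedge Δ=-0.3013, bond B=32.8196.
  t=2,j=2: stock 132.2500 → up 152.0875 (V=0.0000), down 111.0900 (V=0.0000). Price 0.0000; hedge Δ=0.0000, bond B=0.0000.
  t=1,j=0: stock 84.0000 → up 96.6000 (V=3.7100), down 70.5600 (V=17.0897). Price 9.1381; hedge Δ=-0.5138, bond B=52.2984.
  t=1,j=1: stock 115.0000 → up 132.2500 (V=0.0000), down 96.6000 (V=3.7100). Price 1.5253; hedge Δ=-0.1041, bond B=13.4932.
  t=0,j=0: stock 100.0000 → up 115.0000 (V=1.5253), down 84.0000 (V=9.1381). Price 4.6253; hedge Δ=-0.2456, bond B=29.1827.
Check: Δ(0,0)·S0 + B(0,0) = 4.6253 = V0.

(0,0): Delta=-0.2456 Bond=29.1827
(1,0): Delta=-0.5138 Bond=52.2984
(1,1): Delta=-0.1041 Bond=13.4932
(2,0): Delta=-0.9166 Bond=81.7632
(2,1): Delta=-0.3013 Bond=32.8196
(2,2): Delta=0.0000 Bond=0.0000
(3,0): Delta=-1.0000 Bond=88.3431
(3,1): Delta=-0.8726 Bond=79.8273
(3,2): Delta=0.0000 Bond=0.0000
(3,3): Delta=0.0000 Bond=0.0000
V0=4.6253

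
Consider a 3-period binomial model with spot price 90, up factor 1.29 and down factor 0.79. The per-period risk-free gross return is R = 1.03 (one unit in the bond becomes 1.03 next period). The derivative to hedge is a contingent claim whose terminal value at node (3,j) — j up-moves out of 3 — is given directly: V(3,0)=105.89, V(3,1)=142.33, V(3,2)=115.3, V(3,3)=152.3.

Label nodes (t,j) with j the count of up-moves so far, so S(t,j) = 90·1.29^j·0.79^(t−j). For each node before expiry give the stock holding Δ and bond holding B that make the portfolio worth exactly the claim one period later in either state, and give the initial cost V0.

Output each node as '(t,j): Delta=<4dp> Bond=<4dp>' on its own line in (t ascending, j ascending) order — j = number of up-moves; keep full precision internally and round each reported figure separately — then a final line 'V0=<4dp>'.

The replicating-portfolio and risk-neutral prices coincide; use p* = (1.03−0.79)/(1.29−0.79) = 0.4800 for the latter.
Terminal payoffs: V(3,0)=105.8900, V(3,1)=142.3300, V(3,2)=115.3000, V(3,3)=152.3000
(2,0): S=56.1690. Δ = (V_up−V_dn)/(S_up−S_dn) = (142.3300−105.8900)/(72.4580−44.3735) = 1.2975. V = [p*·142.3300 + (1−p*)·105.8900]/1.03 = 119.7876. B = V − Δ·S = 46.9076.
(2,1): S=91.7190. Δ = (V_up−V_dn)/(S_up−S_dn) = (115.3000−142.3300)/(118.3175−72.4580) = -0.5894. V = [p*·115.3000 + (1−p*)·142.3300]/1.03 = 125.5880. B = V − Δ·S = 179.6480.
(2,2): S=149.7690. Δ = (V_up−V_dn)/(S_up−S_dn) = (152.3000−115.3000)/(193.2020−118.3175) = 0.4941. V = [p*·152.3000 + (1−p*)·115.3000]/1.03 = 129.1845. B = V − Δ·S = 55.1845.
(1,0): S=71.1000. Δ = (V_up−V_dn)/(S_up−S_dn) = (125.5880−119.7876)/(91.7190−56.1690) = 0.1632. V = [p*·125.5880 + (1−p*)·119.7876]/1.03 = 119.0017. B = V − Δ·S = 107.4009.
(1,1): S=116.1000. Δ = (V_up−V_dn)/(S_up−S_dn) = (129.1845−125.5880)/(149.7690−91.7190) = 0.0620. V = [p*·129.1845 + (1−p*)·125.5880]/1.03 = 123.6061. B = V − Δ·S = 116.4131.
(0,0): S=90.0000. Δ = (V_up−V_dn)/(S_up−S_dn) = (123.6061−119.0017)/(116.1000−71.1000) = 0.1023. V = [p*·123.6061 + (1−p*)·119.0017]/1.03 = 117.6814. B = V − Δ·S = 108.4726.
Root portfolio cost Δ·90+B reproduces V0=117.6814.

(0,0): Delta=0.1023 Bond=108.4726
(1,0): Delta=0.1632 Bond=107.4009
(1,1): Delta=0.0620 Bond=116.4131
(2,0): Delta=1.2975 Bond=46.9076
(2,1): Delta=-0.5894 Bond=179.6480
(2,2): Delta=0.4941 Bond=55.1845
V0=117.6814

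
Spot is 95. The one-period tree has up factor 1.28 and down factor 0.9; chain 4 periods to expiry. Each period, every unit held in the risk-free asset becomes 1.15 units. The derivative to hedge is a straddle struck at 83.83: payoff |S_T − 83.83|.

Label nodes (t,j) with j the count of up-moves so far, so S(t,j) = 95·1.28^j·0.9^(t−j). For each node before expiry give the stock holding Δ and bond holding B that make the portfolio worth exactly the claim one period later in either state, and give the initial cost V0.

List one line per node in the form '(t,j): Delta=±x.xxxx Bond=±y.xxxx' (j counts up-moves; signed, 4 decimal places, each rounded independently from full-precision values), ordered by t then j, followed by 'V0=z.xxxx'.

(0,0): Delta=0.9686 Bond=-44.6142
(1,0): Delta=0.8829 Bond=-43.9733
(1,1): Delta=1.0000 Bond=-55.1196
(2,0): Delta=0.5625 Bond=-25.9188
(2,1): Delta=1.0000 Bond=-63.3875
(2,2): Delta=1.0000 Bond=-63.3875
(3,0): Delta=-0.6340 Bond=53.0569
(3,1): Delta=1.0000 Bond=-72.8957
(3,2): Delta=1.0000 Bond=-72.8957
(3,3): Delta=1.0000 Bond=-72.8957
V0=47.4067

Since d<R<u, set p* = (R−d)/(u−d) = 0.6579; price each node as the discounted p*-expectation of its children.
Payoff layer (t=4): V(4,0)=21.5005, V(4,1)=4.8164, V(4,2)=42.2449, V(4,3)=95.4765, V(4,4)=171.1837
  t=3,j=0: stock 69.2550 → up 88.6464 (V=4.8164), down 62.3295 (V=21.5005). Price 9.1514; hedge Δ=-0.6340, bond B=53.0569.
  t=3,j=1: stock 98.4960 → up 126.0749 (V=42.2449), down 88.6464 (V=4.8164). Price 25.6003; hedge Δ=1.0000, bond B=-72.8957.
  t=3,j=2: stock 140.0832 → up 179.3065 (V=95.4765), down 126.0749 (V=42.2449). Price 67.1875; hedge Δ=1.0000, bond B=-72.8957.
  t=3,j=3: stock 199.2294 → up 255.0137 (V=171.1837), down 179.3065 (V=95.4765). Price 126.3338; hedge Δ=1.0000, bond B=-72.8957.
  t=2,j=0: stock 76.9500 → up 98.4960 (V=25.6003), down 69.2550 (V=9.1514). Price 17.3679; hedge Δ=0.5625, bond B=-25.9188.
  t=2,j=1: stock 109.4400 → up 140.0832 (V=67.1875), down 98.4960 (V=25.6003). Price 46.0525; hedge Δ=1.0000, bond B=-63.3875.
  t=2,j=2: stock 155.6480 → up 199.2294 (V=126.3338), down 140.0832 (V=67.1875). Price 92.2605; hedge Δ=1.0000, bond B=-63.3875.
  t=1,j=0: stock 85.5000 → up 109.4400 (V=46.0525), down 76.9500 (V=17.3679). Price 31.5125; hedge Δ=0.8829, bond B=-43.9733.
  t=1,j=1: stock 121.6000 → up 155.6480 (V=92.2605), down 109.4400 (V=46.0525). Price 66.4804; hedge Δ=1.0000, bond B=-55.1196.
  t=0,j=0: stock 95.0000 → up 121.6000 (V=66.4804), down 85.5000 (V=31.5125). Price 47.4067; hedge Δ=0.9686, bond B=-44.6142.
Check: Δ(0,0)·S0 + B(0,0) = 47.4067 = V0.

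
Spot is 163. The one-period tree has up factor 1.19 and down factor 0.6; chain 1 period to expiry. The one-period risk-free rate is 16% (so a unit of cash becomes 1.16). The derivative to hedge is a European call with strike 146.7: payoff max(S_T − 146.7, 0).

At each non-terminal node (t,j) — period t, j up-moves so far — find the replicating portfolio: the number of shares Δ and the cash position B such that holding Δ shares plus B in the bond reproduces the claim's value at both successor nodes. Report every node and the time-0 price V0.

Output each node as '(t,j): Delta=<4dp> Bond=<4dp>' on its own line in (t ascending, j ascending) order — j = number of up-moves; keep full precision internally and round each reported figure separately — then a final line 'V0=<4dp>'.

The replicating-portfolio and risk-neutral prices coincide; use p* = (1.16−0.6)/(1.19−0.6) = 0.9492 for the latter.
At expiry t=1: V(1,0)=0.0000, V(1,1)=47.2700
  t=0,j=0: stock 163.0000 → up 193.9700 (V=47.2700), down 97.8000 (V=0.0000). Price 38.6780; hedge Δ=0.4915, bond B=-41.4407.
Self-financing check: at every node Δ·S+B equals the discounted successor values.

(0,0): Delta=0.4915 Bond=-41.4407
V0=38.6780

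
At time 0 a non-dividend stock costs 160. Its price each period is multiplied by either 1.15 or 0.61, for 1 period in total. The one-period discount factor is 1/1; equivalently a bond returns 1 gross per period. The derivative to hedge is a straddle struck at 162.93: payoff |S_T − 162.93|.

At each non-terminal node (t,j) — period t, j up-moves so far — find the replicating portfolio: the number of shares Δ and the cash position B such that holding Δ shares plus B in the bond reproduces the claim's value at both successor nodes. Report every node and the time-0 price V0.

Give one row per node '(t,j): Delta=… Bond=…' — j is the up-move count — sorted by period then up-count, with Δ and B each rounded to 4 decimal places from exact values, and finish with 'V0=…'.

(0,0): Delta=-0.5123 Bond=115.3274
V0=33.3644

The replicating-portfolio and risk-neutral prices coincide; use p* = (1−0.61)/(1.15−0.61) = 0.7222 for the latter.
Payoff layer (t=1): V(1,0)=65.3300, V(1,1)=21.0700
  t=0,j=0: stock 160.0000 → up 184.0000 (V=21.0700), down 97.6000 (V=65.3300). Price 33.3644; hedge Δ=-0.5123, bond B=115.3274.
The time-0 hedge costs 33.3644, which is the no-arbitrage price.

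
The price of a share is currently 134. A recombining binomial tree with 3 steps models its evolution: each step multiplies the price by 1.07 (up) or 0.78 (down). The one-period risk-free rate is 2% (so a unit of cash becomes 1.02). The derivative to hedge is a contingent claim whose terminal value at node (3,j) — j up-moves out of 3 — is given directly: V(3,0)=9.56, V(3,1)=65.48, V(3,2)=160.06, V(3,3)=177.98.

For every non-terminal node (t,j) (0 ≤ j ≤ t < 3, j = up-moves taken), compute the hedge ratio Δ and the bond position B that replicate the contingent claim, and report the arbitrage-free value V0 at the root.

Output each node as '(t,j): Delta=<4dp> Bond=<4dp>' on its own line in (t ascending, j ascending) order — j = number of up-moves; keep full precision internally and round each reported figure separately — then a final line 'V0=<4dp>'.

(0,0): Delta=1.0123 Bond=17.4494
(1,0): Delta=2.8436 Bond=-173.6073
(1,1): Delta=0.7342 Bond=57.6746
(2,0): Delta=2.3652 Bond=-138.0838
(2,1): Delta=2.9162 Bond=-185.2035
(2,2): Delta=0.4028 Bond=109.6680
V0=153.0949

The replicating-portfolio and risk-neutral prices coincide; use p* = (1.02−0.78)/(1.07−0.78) = 0.8276 for the latter.
At expiry t=3: V(3,0)=9.5600, V(3,1)=65.4800, V(3,2)=160.0600, V(3,3)=177.9800
(2,0): S=81.5256. Δ = (V_up−V_dn)/(S_up−S_dn) = (65.4800−9.5600)/(87.2324−63.5900) = 2.3652. V = [p*·65.4800 + (1−p*)·9.5600]/1.02 = 54.7437. B = V − Δ·S = -138.0838.
(2,1): S=111.8364. Δ = (V_up−V_dn)/(S_up−S_dn) = (160.0600−65.4800)/(119.6649−87.2324) = 2.9162. V = [p*·160.0600 + (1−p*)·65.4800]/1.02 = 140.9344. B = V − Δ·S = -185.2035.
(2,2): S=153.4166. Δ = (V_up−V_dn)/(S_up−S_dn) = (177.9800−160.0600)/(164.1558−119.6649) = 0.4028. V = [p*·177.9800 + (1−p*)·160.0600]/1.02 = 171.4611. B = V − Δ·S = 109.6680.
(1,0): S=104.5200. Δ = (V_up−V_dn)/(S_up−S_dn) = (140.9344−54.7437)/(111.8364−81.5256) = 2.8436. V = [p*·140.9344 + (1−p*)·54.7437]/1.02 = 123.6019. B = V − Δ·S = -173.6073.
(1,1): S=143.3800. Δ = (V_up−V_dn)/(S_up−S_dn) = (171.4611−140.9344)/(153.4166−111.8364) = 0.7342. V = [p*·171.4611 + (1−p*)·140.9344]/1.02 = 162.9391. B = V − Δ·S = 57.6746.
(0,0): S=134.0000. Δ = (V_up−V_dn)/(S_up−S_dn) = (162.9391−123.6019)/(143.3800−104.5200) = 1.0123. V = [p*·162.9391 + (1−p*)·123.6019]/1.02 = 153.0949. B = V − Δ·S = 17.4494.
Root portfolio cost Δ·134+B reproduces V0=153.0949.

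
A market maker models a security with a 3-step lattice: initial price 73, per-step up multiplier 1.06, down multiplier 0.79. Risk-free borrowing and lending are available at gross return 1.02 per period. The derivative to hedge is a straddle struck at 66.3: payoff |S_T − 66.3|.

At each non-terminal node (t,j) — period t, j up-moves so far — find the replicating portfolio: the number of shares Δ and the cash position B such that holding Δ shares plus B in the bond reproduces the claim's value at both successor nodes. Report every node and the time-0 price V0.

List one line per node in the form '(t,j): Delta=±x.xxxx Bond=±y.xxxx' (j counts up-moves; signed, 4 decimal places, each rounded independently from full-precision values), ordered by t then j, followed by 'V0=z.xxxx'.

Under the risk-neutral measure, an up-move has probability p* = (R−d)/(u−d) = 0.8519 and values discount at R = 1.02.
Payoff layer (t=3): V(3,0)=30.3082, V(3,1)=18.0071, V(3,2)=1.5020, V(3,3)=20.6442
(2,0): S=45.5593. Δ = (V_up−V_dn)/(S_up−S_dn) = (18.0071−30.3082)/(48.2929−35.9918) = -1.0000. V = [p*·18.0071 + (1−p*)·30.3082]/1.02 = 19.4407. B = V − Δ·S = 65.0000.
(2,1): S=61.1302. Δ = (V_up−V_dn)/(S_up−S_dn) = (1.5020−18.0071)/(64.7980−48.2929) = -1.0000. V = [p*·1.5020 + (1−p*)·18.0071]/1.02 = 3.8698. B = V − Δ·S = 65.0000.
(2,2): S=82.0228. Δ = (V_up−V_dn)/(S_up−S_dn) = (20.6442−1.5020)/(86.9442−64.7980) = 0.8644. V = [p*·20.6442 + (1−p*)·1.5020]/1.02 = 17.4591. B = V − Δ·S = -53.4379.
(1,0): S=57.6700. Δ = (V_up−V_dn)/(S_up−S_dn) = (3.8698−19.4407)/(61.1302−45.5593) = -1.0000. V = [p*·3.8698 + (1−p*)·19.4407]/1.02 = 6.0555. B = V − Δ·S = 63.7255.
(1,1): S=77.3800. Δ = (V_up−V_dn)/(S_up−S_dn) = (17.4591−3.8698)/(82.0228−61.1302) = 0.6504. V = [p*·17.4591 + (1−p*)·3.8698]/1.02 = 15.1430. B = V − Δ·S = -35.1878.
(0,0): S=73.0000. Δ = (V_up−V_dn)/(S_up−S_dn) = (15.1430−6.0555)/(77.3800−57.6700) = 0.4611. V = [p*·15.1430 + (1−p*)·6.0555]/1.02 = 13.5262. B = V − Δ·S = -20.1313.
Self-financing check: at every node Δ·S+B equals the discounted successor values.

(0,0): Delta=0.4611 Bond=-20.1313
(1,0): Delta=-1.0000 Bond=63.7255
(1,1): Delta=0.6504 Bond=-35.1878
(2,0): Delta=-1.0000 Bond=65.0000
(2,1): Delta=-1.0000 Bond=65.0000
(2,2): Delta=0.8644 Bond=-53.4379
V0=13.5262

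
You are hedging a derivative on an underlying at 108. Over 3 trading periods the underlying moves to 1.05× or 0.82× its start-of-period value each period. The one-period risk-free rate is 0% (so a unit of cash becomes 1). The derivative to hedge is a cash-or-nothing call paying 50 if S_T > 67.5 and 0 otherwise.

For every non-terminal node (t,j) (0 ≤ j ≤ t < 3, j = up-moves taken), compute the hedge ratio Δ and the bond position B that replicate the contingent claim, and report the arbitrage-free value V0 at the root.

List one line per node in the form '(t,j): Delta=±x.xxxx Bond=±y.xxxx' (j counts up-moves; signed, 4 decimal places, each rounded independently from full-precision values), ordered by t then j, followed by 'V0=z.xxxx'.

(0,0): Delta=0.0951 Bond=39.2126
(1,0): Delta=0.5336 Bond=0.3781
(1,1): Delta=0.0000 Bond=50.0000
(2,0): Delta=2.9936 Bond=-178.2609
(2,1): Delta=0.0000 Bond=50.0000
(2,2): Delta=0.0000 Bond=50.0000
V0=49.4863

Risk-neutral probability p* = (R−d)/(u−d) = (1−0.82)/(1.05−0.82) = 0.7826.
Terminal payoffs: V(3,0)=0.0000, V(3,1)=50.0000, V(3,2)=50.0000, V(3,3)=50.0000
(2,0): S=72.6192. Δ = (V_up−V_dn)/(S_up−S_dn) = (50.0000−0.0000)/(76.2502−59.5477) = 2.9936. V = [p*·50.0000 + (1−p*)·0.0000]/1 = 39.1304. B = V − Δ·S = -178.2609.
(2,1): S=92.9880. Δ = (V_up−V_dn)/(S_up−S_dn) = (50.0000−50.0000)/(97.6374−76.2502) = 0.0000. V = [p*·50.0000 + (1−p*)·50.0000]/1 = 50.0000. B = V − Δ·S = 50.0000.
(2,2): S=119.0700. Δ = (V_up−V_dn)/(S_up−S_dn) = (50.0000−50.0000)/(125.0235−97.6374) = 0.0000. V = [p*·50.0000 + (1−p*)·50.0000]/1 = 50.0000. B = V − Δ·S = 50.0000.
(1,0): S=88.5600. Δ = (V_up−V_dn)/(S_up−S_dn) = (50.0000−39.1304)/(92.9880−72.6192) = 0.5336. V = [p*·50.0000 + (1−p*)·39.1304]/1 = 47.6371. B = V − Δ·S = 0.3781.
(1,1): S=113.4000. Δ = (V_up−V_dn)/(S_up−S_dn) = (50.0000−50.0000)/(119.0700−92.9880) = 0.0000. V = [p*·50.0000 + (1−p*)·50.0000]/1 = 50.0000. B = V − Δ·S = 50.0000.
(0,0): S=108.0000. Δ = (V_up−V_dn)/(S_up−S_dn) = (50.0000−47.6371)/(113.4000−88.5600) = 0.0951. V = [p*·50.0000 + (1−p*)·47.6371]/1 = 49.4863. B = V − Δ·S = 39.2126.
Check: Δ(0,0)·S0 + B(0,0) = 49.4863 = V0.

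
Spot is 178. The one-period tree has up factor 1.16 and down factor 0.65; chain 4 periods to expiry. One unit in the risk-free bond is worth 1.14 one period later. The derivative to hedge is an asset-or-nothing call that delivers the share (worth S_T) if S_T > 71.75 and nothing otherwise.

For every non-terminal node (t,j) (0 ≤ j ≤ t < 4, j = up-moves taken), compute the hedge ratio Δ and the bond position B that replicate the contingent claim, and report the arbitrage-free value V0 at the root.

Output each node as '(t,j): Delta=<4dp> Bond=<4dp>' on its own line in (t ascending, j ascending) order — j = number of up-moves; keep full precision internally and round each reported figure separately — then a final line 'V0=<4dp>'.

Since d<R<u, set p* = (R−d)/(u−d) = 0.9608; price each node as the discounted p*-expectation of its children.
Terminal payoffs: V(4,0)=0.0000, V(4,1)=0.0000, V(4,2)=101.1958, V(4,3)=180.5957, V(4,4)=322.2938
  t=3,j=0: stock 48.8833 → up 56.7046 (V=0.0000), down 31.7741 (V=0.0000). Price 0.0000; hedge Δ=0.0000, bond B=0.0000.
  t=3,j=1: stock 87.2378 → up 101.1958 (V=101.1958), down 56.7046 (V=0.0000). Price 85.2872; hedge Δ=2.2745, bond B=-113.1361.
  t=3,j=2: stock 155.6859 → up 180.5957 (V=180.5957), down 101.1958 (V=101.1958). Price 155.6859; hedge Δ=1.0000, bond B=0.0000.
  t=3,j=3: stock 277.8395 → up 322.2938 (V=322.2938), down 180.5957 (V=180.5957). Price 277.8395; hedge Δ=1.0000, bond B=0.0000.
  t=2,j=0: stock 75.2050 → up 87.2378 (V=85.2872), down 48.8833 (V=0.0000). Price 71.8795; hedge Δ=2.2237, bond B=-95.3503.
  t=2,j=1: stock 134.2120 → up 155.6859 (V=155.6859), down 87.2378 (V=85.2872). Price 134.1449; hedge Δ=1.0285, bond B=-3.8918.
  t=2,j=2: stock 239.5168 → up 277.8395 (V=277.8395), down 155.6859 (V=155.6859). Price 239.5168; hedge Δ=1.0000, bond B=0.0000.
  t=1,j=0: stock 115.7000 → up 134.2120 (V=134.1449), down 75.2050 (V=71.8795). Price 115.5291; hedge Δ=1.0552, bond B=-6.5600.
  t=1,j=1: stock 206.4800 → up 239.5168 (V=239.5168), down 134.2120 (V=134.1449). Price 206.4777; hedge Δ=1.0006, bond B=-0.1339.
  t=0,j=0: stock 178.0000 → up 206.4800 (V=206.4777), down 115.7000 (V=115.5291). Price 177.9922; hedge Δ=1.0019, bond B=-0.3385.
Root portfolio cost Δ·178+B reproduces V0=177.9922.

(0,0): Delta=1.0019 Bond=-0.3385
(1,0): Delta=1.0552 Bond=-6.5600
(1,1): Delta=1.0006 Bond=-0.1339
(2,0): Delta=2.2237 Bond=-95.3503
(2,1): Delta=1.0285 Bond=-3.8918
(2,2): Delta=1.0000 Bond=0.0000
(3,0): Delta=0.0000 Bond=0.0000
(3,1): Delta=2.2745 Bond=-113.1361
(3,2): Delta=1.0000 Bond=0.0000
(3,3): Delta=1.0000 Bond=0.0000
V0=177.9922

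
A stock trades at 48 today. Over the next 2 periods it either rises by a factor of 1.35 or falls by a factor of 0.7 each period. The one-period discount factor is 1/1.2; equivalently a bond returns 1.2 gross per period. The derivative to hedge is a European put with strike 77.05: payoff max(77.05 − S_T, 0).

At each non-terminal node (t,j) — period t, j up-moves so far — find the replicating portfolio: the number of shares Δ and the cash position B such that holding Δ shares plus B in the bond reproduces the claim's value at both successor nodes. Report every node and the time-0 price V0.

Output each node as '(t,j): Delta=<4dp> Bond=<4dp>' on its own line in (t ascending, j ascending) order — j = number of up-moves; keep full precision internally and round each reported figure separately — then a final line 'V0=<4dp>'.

(0,0): Delta=-0.7857 Bond=47.5068
(1,0): Delta=-1.0000 Bond=64.2083
(1,1): Delta=-0.7524 Bond=54.8481
V0=9.7928

Under the risk-neutral measure, an up-move has probability p* = (R−d)/(u−d) = 0.7692 and values discount at R = 1.2.
Terminal payoffs: V(2,0)=53.5300, V(2,1)=31.6900, V(2,2)=0.0000
Node (1,0) S=33.6000: V=(p*·31.6900+(1−p*)·53.5300)/1.2=30.6083; Δ=(31.6900−53.5300)/(45.3600−23.5200)=-1.0000; B=V−Δ·S=64.2083
Node (1,1) S=64.8000: V=(p*·0.0000+(1−p*)·31.6900)/1.2=6.0942; Δ=(0.0000−31.6900)/(87.4800−45.3600)=-0.7524; B=V−Δ·S=54.8481
Node (0,0) S=48.0000: V=(p*·6.0942+(1−p*)·30.6083)/1.2=9.7928; Δ=(6.0942−30.6083)/(64.8000−33.6000)=-0.7857; B=V−Δ·S=47.5068
Root portfolio cost Δ·48+B reproduces V0=9.7928.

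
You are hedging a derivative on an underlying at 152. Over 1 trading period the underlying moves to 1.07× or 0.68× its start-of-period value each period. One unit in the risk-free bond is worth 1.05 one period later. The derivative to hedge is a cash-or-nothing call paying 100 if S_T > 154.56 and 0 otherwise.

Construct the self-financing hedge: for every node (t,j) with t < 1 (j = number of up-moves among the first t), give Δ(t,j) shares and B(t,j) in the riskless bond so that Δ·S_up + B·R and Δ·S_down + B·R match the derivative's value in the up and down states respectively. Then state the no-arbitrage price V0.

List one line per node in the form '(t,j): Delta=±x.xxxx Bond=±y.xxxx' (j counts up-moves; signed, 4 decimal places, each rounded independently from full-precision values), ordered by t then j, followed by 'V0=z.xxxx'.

No-arbitrage ⇒ martingale measure with p* = (R−d)/(u−d) = 0.9487.
Payoff layer (t=1): V(1,0)=0.0000, V(1,1)=100.0000
  t=0,j=0: stock 152.0000 → up 162.6400 (V=100.0000), down 103.3600 (V=0.0000). Price 90.3541; hedge Δ=1.6869, bond B=-166.0562.
The time-0 hedge costs 90.3541, which is the no-arbitrage price.

(0,0): Delta=1.6869 Bond=-166.0562
V0=90.3541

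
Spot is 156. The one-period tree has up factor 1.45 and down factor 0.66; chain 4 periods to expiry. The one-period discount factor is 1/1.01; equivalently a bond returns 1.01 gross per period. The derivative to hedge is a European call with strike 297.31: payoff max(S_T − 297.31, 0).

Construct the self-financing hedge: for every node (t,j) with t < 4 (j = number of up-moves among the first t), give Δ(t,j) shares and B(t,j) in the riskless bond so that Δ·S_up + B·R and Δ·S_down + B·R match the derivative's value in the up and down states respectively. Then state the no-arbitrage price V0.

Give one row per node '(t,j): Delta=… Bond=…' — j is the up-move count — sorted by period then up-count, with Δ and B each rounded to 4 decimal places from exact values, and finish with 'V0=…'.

Since d<R<u, set p* = (R−d)/(u−d) = 0.4430; price each node as the discounted p*-expectation of its children.
At expiry t=4: V(4,0)=0.0000, V(4,1)=0.0000, V(4,2)=0.0000, V(4,3)=16.5764, V(4,4)=392.2890
Node (3,0) S=44.8494: V=(p*·0.0000+(1−p*)·0.0000)/1.01=0.0000; Δ=(0.0000−0.0000)/(65.0316−29.6006)=0.0000; B=V−Δ·S=0.0000
Node (3,1) S=98.5327: V=(p*·0.0000+(1−p*)·0.0000)/1.01=0.0000; Δ=(0.0000−0.0000)/(142.8724−65.0316)=0.0000; B=V−Δ·S=0.0000
Node (3,2) S=216.4734: V=(p*·16.5764+(1−p*)·0.0000)/1.01=7.2713; Δ=(16.5764−0.0000)/(313.8864−142.8724)=0.0969; B=V−Δ·S=-13.7115
Node (3,3) S=475.5855: V=(p*·392.2890+(1−p*)·16.5764)/1.01=181.2192; Δ=(392.2890−16.5764)/(689.5990−313.8864)=1.0000; B=V−Δ·S=-294.3663
Node (2,0) S=67.9536: V=(p*·0.0000+(1−p*)·0.0000)/1.01=0.0000; Δ=(0.0000−0.0000)/(98.5327−44.8494)=0.0000; B=V−Δ·S=0.0000
Node (2,1) S=149.2920: V=(p*·7.2713+(1−p*)·0.0000)/1.01=3.1896; Δ=(7.2713−0.0000)/(216.4734−98.5327)=0.0617; B=V−Δ·S=-6.0146
Node (2,2) S=327.9900: V=(p*·181.2192+(1−p*)·7.2713)/1.01=83.5018; Δ=(181.2192−7.2713)/(475.5855−216.4734)=0.6713; B=V−Δ·S=-136.6854
Node (1,0) S=102.9600: V=(p*·3.1896+(1−p*)·0.0000)/1.01=1.3991; Δ=(3.1896−0.0000)/(149.2920−67.9536)=0.0392; B=V−Δ·S=-2.6383
Node (1,1) S=226.2000: V=(p*·83.5018+(1−p*)·3.1896)/1.01=38.3870; Δ=(83.5018−3.1896)/(327.9900−149.2920)=0.4494; B=V−Δ·S=-63.2740
Node (0,0) S=156.0000: V=(p*·38.3870+(1−p*)·1.3991)/1.01=17.6101; Δ=(38.3870−1.3991)/(226.2000−102.9600)=0.3001; B=V−Δ·S=-29.2101
Each (Δ,B) replicates both successor values, so the strategy is self-financing and V0 is arbitrage-free.

(0,0): Delta=0.3001 Bond=-29.2101
(1,0): Delta=0.0392 Bond=-2.6383
(1,1): Delta=0.4494 Bond=-63.2740
(2,0): Delta=0.0000 Bond=0.0000
(2,1): Delta=0.0617 Bond=-6.0146
(2,2): Delta=0.6713 Bond=-136.6854
(3,0): Delta=0.0000 Bond=0.0000
(3,1): Delta=0.0000 Bond=0.0000
(3,2): Delta=0.0969 Bond=-13.7115
(3,3): Delta=1.0000 Bond=-294.3663
V0=17.6101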